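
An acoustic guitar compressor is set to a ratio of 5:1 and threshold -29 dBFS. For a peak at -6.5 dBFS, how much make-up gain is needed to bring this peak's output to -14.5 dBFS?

10 dB

The peak compresses to -29 + 22.5/5 = -24.5 dBFS.
To reach -14.5 dBFS requires -14.5 − (-24.5) = 10 dB of make-up.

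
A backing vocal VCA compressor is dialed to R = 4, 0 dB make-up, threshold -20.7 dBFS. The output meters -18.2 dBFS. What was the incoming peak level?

-10.7 dBFS

The compressed level sits -18.2 − (-20.7) = 2.5 dB over threshold.
Before 4:1 compression the overshoot was 2.5 × 4 = 10 dB, so input = -20.7 + 10 = -10.7 dBFS.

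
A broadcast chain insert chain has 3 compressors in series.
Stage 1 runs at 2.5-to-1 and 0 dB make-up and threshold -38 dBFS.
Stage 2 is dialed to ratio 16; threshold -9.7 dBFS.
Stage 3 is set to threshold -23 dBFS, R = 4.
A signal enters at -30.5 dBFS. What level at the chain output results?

Stage 1: 7.5 dB above -38 dBFS, reduced 2.5:1 to 3 dB above → -35 dBFS.
Stage 2: -35 dBFS is at or below the -9.7 dBFS threshold — no compression; output -35 dBFS.
Stage 3: -35 dBFS is at or below the -23 dBFS threshold — no compression; output -35 dBFS.

-35 dBFS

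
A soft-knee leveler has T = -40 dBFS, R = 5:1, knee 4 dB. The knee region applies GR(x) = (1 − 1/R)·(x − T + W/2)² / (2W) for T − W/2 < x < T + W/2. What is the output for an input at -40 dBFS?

x − T + W/2 = -40 − (-40) + 2 = 2.
GR = (1 − 1/5) × 2² / 8 = 0.8 × 4 / 8 = 0.4 dB.
Output = -40 − 0.4 = -40.4 dBFS.

-40.4 dBFS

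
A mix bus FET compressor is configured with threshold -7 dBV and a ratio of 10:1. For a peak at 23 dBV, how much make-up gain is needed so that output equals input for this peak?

The peak compresses to -7 + 30/10 = -4 dBV.
To reach 23 dBV requires 23 − (-4) = 27 dB of make-up.

27 dB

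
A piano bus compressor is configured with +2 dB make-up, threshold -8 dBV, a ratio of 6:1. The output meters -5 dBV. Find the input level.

Before make-up, the level was -5 − 2 = -7 dBV.
That's 1 dB above the -8 dBV threshold.
Undo the ratio: input overshoot = 1 × 6 = 6 dB, giving input = -2 dBV.

-2 dBV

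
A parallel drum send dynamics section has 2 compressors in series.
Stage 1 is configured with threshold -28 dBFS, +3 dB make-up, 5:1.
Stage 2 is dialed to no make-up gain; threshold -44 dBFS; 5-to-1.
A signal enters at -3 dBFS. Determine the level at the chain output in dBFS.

-39.2 dBFS

Stage 1: 25 dB above -28 dBFS, reduced 5:1 to 5 dB above → -23 dBFS; +3 dB make-up → -20 dBFS.
Stage 2: 24 dB above -44 dBFS, reduced 5:1 to 4.8 dB above → -39.2 dBFS.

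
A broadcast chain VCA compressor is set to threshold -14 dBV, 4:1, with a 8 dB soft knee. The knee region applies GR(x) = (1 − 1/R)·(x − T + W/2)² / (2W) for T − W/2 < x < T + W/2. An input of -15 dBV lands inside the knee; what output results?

x − T + W/2 = -15 − (-14) + 4 = 3.
GR = (1 − 1/4) × 3² / 16 = 0.75 × 9 / 16 = 0.421875 dB.
Output = -15 − 0.421875 = -15.421875 dBV.

-15.421875 dBV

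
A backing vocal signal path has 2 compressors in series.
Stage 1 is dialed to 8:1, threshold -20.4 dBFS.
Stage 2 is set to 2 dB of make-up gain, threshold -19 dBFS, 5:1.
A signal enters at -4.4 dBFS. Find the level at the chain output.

Stage 1: 16 dB above -20.4 dBFS, reduced 8:1 to 2 dB above → -18.4 dBFS.
Stage 2: -18.4 dBFS is 0.6 dB over -19 dBFS; at 5:1 that becomes 0.12 dB over, giving -18.88 dBFS; +2 dB make-up → -16.88 dBFS.

-16.88 dBFS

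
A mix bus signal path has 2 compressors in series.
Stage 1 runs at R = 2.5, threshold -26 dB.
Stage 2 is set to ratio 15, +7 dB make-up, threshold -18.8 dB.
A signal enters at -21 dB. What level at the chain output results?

-17 dB

Stage 1: overshoot 5 dB → 5/2.5 = 2 dB → -24 dB.
Stage 2: below threshold (-24 ≤ -18.8); passes unchanged; make-up brings it to -17 dB.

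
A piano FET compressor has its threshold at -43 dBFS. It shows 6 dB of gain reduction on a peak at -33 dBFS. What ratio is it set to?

Input overshoot = -33 − (-43) = 10 dB.
Output overshoot = 10 − 6 = 4 dB.
Ratio = input overshoot / output overshoot = 10 / 4 = 2.5.

2.5:1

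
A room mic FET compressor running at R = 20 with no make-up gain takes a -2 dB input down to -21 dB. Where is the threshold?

Gain reduction = -2 − (-21) = 19 dB; output overshoot = GR / (R − 1) = 19 / 19 = 1 dB.
Threshold = output − output overshoot = -21 − 1 = -22 dB.

-22 dB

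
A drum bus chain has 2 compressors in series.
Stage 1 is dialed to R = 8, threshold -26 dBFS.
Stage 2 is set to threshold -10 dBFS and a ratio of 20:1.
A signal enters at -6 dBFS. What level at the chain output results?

-23.5 dBFS

Stage 1: overshoot 20 dB → 20/8 = 2.5 dB → -23.5 dBFS.
Stage 2: -23.5 dBFS is at or below the -10 dBFS threshold — no compression; output -23.5 dBFS.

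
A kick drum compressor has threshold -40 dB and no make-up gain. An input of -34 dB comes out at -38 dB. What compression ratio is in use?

3:1

Input overshoot = -34 − (-40) = 6 dB; output overshoot = -38 − (-40) = 2 dB.
Ratio = 6 / 2 = 3.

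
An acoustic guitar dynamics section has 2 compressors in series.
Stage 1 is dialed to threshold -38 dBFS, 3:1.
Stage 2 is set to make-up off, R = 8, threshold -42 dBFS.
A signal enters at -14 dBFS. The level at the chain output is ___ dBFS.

Stage 1: -14 dBFS is 24 dB over -38 dBFS; at 3:1 that becomes 8 dB over, giving -30 dBFS.
Stage 2: 12 dB above -42 dBFS, reduced 8:1 to 1.5 dB above → -40.5 dBFS.

-40.5 dBFS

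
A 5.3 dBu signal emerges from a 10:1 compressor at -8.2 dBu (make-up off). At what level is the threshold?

Input is 15 dB above T (since output overshoot × R = input overshoot: (-8.2 − T)·10 = 5.3 − T gives T = -9.7 dBu).
Check: -9.7 + (5.3 − (-9.7))/10 = -9.7 + 1.5 = -8.2 dBu. ✓

-9.7 dBu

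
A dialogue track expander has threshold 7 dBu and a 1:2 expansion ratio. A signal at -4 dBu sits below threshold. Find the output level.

-15 dBu

Undershoot = 7 − (-4) = 11 dB.
At 1:2, that expands to 22 dB under threshold.
Output = 7 − 22 = -15 dBu.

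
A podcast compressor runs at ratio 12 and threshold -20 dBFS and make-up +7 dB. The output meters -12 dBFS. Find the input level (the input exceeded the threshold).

Remove make-up: -12 − 7 = -19 dBFS.
That's 1 dB above the -20 dBFS threshold.
Input overshoot = R × output overshoot = 12 dB → input = -20 + 12 = -8 dBFS.

-8 dBFS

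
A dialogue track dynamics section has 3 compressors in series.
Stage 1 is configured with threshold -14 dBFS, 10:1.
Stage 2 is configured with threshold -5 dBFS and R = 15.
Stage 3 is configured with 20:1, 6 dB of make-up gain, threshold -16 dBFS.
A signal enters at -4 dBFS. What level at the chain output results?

-9.85 dBFS

Stage 1: 10 dB above -14 dBFS, reduced 10:1 to 1 dB above → -13 dBFS.
Stage 2: -13 dBFS is at or below the -5 dBFS threshold — no compression; output -13 dBFS.
Stage 3: overshoot 3 dB → 3/20 = 0.15 dB → -15.85 dBFS; +6 dB make-up → -9.85 dBFS.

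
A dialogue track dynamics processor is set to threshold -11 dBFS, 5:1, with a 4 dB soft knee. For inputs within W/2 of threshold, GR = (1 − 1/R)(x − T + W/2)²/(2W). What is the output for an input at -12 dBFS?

x − T + W/2 = -12 − (-11) + 2 = 1.
GR = (1 − 1/5) × 1² / 8 = 0.8 × 1 / 8 = 0.1 dB.
Output = -12 − 0.1 = -12.1 dBFS.

-12.1 dBFS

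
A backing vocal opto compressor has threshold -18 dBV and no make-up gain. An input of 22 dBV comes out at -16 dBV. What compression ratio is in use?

Input overshoot = 22 − (-18) = 40 dB; output overshoot = -16 − (-18) = 2 dB.
Ratio = 40 / 2 = 20.

20:1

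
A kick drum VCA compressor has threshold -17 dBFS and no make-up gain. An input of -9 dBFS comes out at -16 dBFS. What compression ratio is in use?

Input overshoot = -9 − (-17) = 8 dB; output overshoot = -16 − (-17) = 1 dB.
Ratio = 8 / 1 = 8.

8:1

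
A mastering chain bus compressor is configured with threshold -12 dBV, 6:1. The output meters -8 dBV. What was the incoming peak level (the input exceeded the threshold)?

12 dBV

The compressed level sits -8 − (-12) = 4 dB over threshold.
Input overshoot = R × output overshoot = 24 dB → input = -12 + 24 = 12 dBV.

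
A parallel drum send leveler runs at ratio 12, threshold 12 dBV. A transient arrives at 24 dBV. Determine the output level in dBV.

24 dBV sits 12 dB over threshold.
At 12:1 the overshoot is divided by 12, leaving 1 dB above threshold.
So the level is 12 + 1 = 13 dBV.

13 dBV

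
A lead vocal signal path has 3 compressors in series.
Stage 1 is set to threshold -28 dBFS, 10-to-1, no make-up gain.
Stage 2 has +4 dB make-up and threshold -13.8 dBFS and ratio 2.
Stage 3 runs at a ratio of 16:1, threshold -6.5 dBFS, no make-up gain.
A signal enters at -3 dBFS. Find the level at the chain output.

Stage 1: -3 dBFS is 25 dB over -28 dBFS; at 10:1 that becomes 2.5 dB over, giving -25.5 dBFS.
Stage 2: below threshold (-25.5 ≤ -13.8); passes unchanged; make-up brings it to -21.5 dBFS.
Stage 3: -21.5 dBFS is at or below the -6.5 dBFS threshold — no compression; output -21.5 dBFS.

-21.5 dBFS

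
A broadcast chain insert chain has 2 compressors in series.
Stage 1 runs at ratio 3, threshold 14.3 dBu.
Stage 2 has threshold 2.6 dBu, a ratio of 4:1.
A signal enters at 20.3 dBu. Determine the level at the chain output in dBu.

Stage 1: overshoot 6 dB → 6/3 = 2 dB → 16.3 dBu.
Stage 2: 13.7 dB above 2.6 dBu, reduced 4:1 to 3.425 dB above → 6.025 dBu.

6.025 dBu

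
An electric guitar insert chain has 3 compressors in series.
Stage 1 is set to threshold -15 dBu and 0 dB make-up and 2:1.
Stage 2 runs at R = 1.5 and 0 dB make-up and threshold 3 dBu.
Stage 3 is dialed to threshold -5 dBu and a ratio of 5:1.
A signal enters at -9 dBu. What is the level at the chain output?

Stage 1: 6 dB above -15 dBu, reduced 2:1 to 3 dB above → -12 dBu.
Stage 2: -12 dBu ≤ 3 dBu, so stage 2 doesn't engage; output -12 dBu.
Stage 3: below threshold (-12 ≤ -5); passes unchanged; output -12 dBu.

-12 dBu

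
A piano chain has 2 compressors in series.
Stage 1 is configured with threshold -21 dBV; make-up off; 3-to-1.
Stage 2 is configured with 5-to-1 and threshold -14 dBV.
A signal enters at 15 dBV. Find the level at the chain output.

-13 dBV

Stage 1: 15 dBV is 36 dB over -21 dBV; at 3:1 that becomes 12 dB over, giving -9 dBV.
Stage 2: -9 dBV is 5 dB over -14 dBV; at 5:1 that becomes 1 dB over, giving -13 dBV.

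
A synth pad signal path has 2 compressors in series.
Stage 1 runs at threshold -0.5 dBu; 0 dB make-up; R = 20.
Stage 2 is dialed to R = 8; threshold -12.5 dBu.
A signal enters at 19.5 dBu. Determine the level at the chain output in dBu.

Stage 1: 19.5 dBu is 20 dB over -0.5 dBu; at 20:1 that becomes 1 dB over, giving 0.5 dBu.
Stage 2: 13 dB above -12.5 dBu, reduced 8:1 to 1.625 dB above → -10.875 dBu.

-10.875 dBu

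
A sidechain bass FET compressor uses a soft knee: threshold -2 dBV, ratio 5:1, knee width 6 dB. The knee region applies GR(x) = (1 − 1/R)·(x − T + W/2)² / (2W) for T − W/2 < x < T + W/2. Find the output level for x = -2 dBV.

x − T + W/2 = -2 − (-2) + 3 = 3.
GR = (1 − 1/5) × 3² / 12 = 0.8 × 9 / 12 = 0.6 dB.
Output = -2 − 0.6 = -2.6 dBV.

-2.6 dBV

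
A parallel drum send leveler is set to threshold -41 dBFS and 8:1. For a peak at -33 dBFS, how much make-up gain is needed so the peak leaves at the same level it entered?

7 dB

Overshoot 8 dB → 8/8 = 1 dB after compression, so the compressed level is -41 + 1 = -40 dBFS.
Make-up = target − compressed = -33 − (-40) = 7 dB.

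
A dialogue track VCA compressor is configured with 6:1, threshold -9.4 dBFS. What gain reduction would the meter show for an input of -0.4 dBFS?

The signal is 9 dB above threshold.
After 6:1 compression the overshoot becomes 9/6 = 1.5 dB.
GR = overshoot in − overshoot out = 9 − 1.5 = 7.5 dB.

7.5 dB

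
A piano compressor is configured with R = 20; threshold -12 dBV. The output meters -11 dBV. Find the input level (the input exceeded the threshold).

8 dBV

The compressed level sits -11 − (-12) = 1 dB over threshold.
Undo the ratio: input overshoot = 1 × 20 = 20 dB, giving input = 8 dBV.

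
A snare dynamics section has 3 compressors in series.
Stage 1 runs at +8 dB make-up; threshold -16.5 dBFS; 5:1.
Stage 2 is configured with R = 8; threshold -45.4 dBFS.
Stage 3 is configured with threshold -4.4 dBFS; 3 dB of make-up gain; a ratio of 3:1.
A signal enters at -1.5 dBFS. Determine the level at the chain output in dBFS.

Stage 1: -1.5 dBFS is 15 dB over -16.5 dBFS; at 5:1 that becomes 3 dB over, giving -13.5 dBFS; +8 dB make-up → -5.5 dBFS.
Stage 2: overshoot 39.9 dB → 39.9/8 = 4.9875 dB → -40.4125 dBFS.
Stage 3: -40.4125 dBFS is at or below the -4.4 dBFS threshold — no compression; make-up brings it to -37.4125 dBFS.

-37.4125 dBFS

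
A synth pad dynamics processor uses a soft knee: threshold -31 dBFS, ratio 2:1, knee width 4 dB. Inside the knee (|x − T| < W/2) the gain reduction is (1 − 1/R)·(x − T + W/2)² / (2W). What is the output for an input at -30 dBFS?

x − T + W/2 = -30 − (-31) + 2 = 3.
GR = (1 − 1/2) × 3² / 8 = 0.5 × 9 / 8 = 0.5625 dB.
Output = -30 − 0.5625 = -30.5625 dBFS.

-30.5625 dBFS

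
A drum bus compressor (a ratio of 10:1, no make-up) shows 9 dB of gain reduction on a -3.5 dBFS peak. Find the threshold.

-13.5 dBFS

Input is 10 dB above T (since output overshoot × R = input overshoot: (-12.5 − T)·10 = -3.5 − T gives T = -13.5 dBFS).
Check: -13.5 + (-3.5 − (-13.5))/10 = -13.5 + 1 = -12.5 dBFS. ✓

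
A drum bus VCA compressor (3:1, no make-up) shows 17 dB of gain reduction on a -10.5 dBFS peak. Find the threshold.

Gain reduction = -10.5 − (-27.5) = 17 dB; output overshoot = GR / (R − 1) = 17 / 2 = 8.5 dB.
Threshold = output − output overshoot = -27.5 − 8.5 = -36 dBFS.

-36 dBFS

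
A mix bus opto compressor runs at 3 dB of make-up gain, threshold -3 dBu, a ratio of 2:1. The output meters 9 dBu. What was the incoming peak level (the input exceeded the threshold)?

Stripping the +3 dB make-up gives 6 dBu at the gain stage.
Post-compression overshoot = 6 − (-3) = 9 dB.
Input overshoot = R × output overshoot = 18 dB → input = -3 + 18 = 15 dBu.

15 dBu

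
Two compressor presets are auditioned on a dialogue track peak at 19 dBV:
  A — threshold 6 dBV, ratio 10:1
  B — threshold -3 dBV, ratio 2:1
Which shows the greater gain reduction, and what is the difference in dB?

A, by 0.7 dB

A: GR = 13 − 13/10 = 11.7 dB.
B: GR = 22 − 22/2 = 11 dB.
A applies 0.7 dB more gain reduction.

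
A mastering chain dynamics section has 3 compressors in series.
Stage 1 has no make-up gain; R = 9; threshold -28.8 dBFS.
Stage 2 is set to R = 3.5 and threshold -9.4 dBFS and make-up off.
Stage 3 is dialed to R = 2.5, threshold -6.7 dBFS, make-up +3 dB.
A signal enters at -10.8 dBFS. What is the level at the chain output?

-23.8 dBFS

Stage 1: 18 dB above -28.8 dBFS, reduced 9:1 to 2 dB above → -26.8 dBFS.
Stage 2: -26.8 dBFS ≤ -9.4 dBFS, so stage 2 doesn't engage; output -26.8 dBFS.
Stage 3: -26.8 dBFS ≤ -6.7 dBFS, so stage 3 doesn't engage; make-up brings it to -23.8 dBFS.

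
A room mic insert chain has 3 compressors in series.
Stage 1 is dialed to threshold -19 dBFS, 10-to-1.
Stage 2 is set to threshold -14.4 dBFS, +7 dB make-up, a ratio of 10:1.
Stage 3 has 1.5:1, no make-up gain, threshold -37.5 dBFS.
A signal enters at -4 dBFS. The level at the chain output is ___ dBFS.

Stage 1: -4 dBFS is 15 dB over -19 dBFS; at 10:1 that becomes 1.5 dB over, giving -17.5 dBFS.
Stage 2: -17.5 dBFS ≤ -14.4 dBFS, so stage 2 doesn't engage; make-up brings it to -10.5 dBFS.
Stage 3: overshoot 27 dB → 27/1.5 = 18 dB → -19.5 dBFS.

-19.5 dBFS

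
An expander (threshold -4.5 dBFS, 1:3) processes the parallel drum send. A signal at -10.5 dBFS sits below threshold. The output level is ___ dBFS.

The input is 6 dB below the -4.5 dBFS threshold.
A 1:3 expander multiplies undershoot by 3: 6 × 3 = 18 dB below threshold.
Output = -4.5 − 18 = -22.5 dBFS.

-22.5 dBFS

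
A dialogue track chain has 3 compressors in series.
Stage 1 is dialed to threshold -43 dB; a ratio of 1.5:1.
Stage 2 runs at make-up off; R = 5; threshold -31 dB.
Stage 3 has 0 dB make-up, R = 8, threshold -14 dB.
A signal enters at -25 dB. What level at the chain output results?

-31 dB

Stage 1: overshoot 18 dB → 18/1.5 = 12 dB → -31 dB.
Stage 2: below threshold (-31 ≤ -31); passes unchanged; output -31 dB.
Stage 3: -31 dB is at or below the -14 dB threshold — no compression; output -31 dB.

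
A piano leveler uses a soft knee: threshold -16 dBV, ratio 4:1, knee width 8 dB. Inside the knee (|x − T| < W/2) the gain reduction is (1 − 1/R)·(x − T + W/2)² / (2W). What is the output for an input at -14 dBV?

x − T + W/2 = -14 − (-16) + 4 = 6.
GR = (1 − 1/4) × 6² / 16 = 0.75 × 36 / 16 = 1.6875 dB.
Output = -14 − 1.6875 = -15.6875 dBV.

-15.6875 dBV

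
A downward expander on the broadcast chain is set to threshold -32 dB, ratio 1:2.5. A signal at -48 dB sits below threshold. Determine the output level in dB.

Below threshold, a 1:2.5 expander applies gain = (2.5−1)×(T − x) of attenuation.
(2.5−1) × 16 = 24 dB, so output = -48 − 24 = -72 dB.

-72 dB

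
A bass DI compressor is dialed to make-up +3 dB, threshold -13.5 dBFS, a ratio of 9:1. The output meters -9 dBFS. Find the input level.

Stripping the +3 dB make-up gives -12 dBFS at the gain stage.
That's 1.5 dB above the -13.5 dBFS threshold.
Input overshoot = R × output overshoot = 13.5 dB → input = -13.5 + 13.5 = 0 dBFS.

0 dBFS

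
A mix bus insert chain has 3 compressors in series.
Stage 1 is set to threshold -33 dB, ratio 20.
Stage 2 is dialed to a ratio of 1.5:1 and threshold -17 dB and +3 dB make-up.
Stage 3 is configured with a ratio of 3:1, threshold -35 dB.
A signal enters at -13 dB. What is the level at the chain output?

-33 dB

Stage 1: -13 dB is 20 dB over -33 dB; at 20:1 that becomes 1 dB over, giving -32 dB.
Stage 2: -32 dB is at or below the -17 dB threshold — no compression; make-up brings it to -29 dB.
Stage 3: 6 dB above -35 dB, reduced 3:1 to 2 dB above → -33 dB.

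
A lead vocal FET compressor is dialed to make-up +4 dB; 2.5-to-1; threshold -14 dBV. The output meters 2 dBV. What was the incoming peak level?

16 dBV

Remove make-up: 2 − 4 = -2 dBV.
The compressed level sits -2 − (-14) = 12 dB over threshold.
Before 2.5:1 compression the overshoot was 12 × 2.5 = 30 dB, so input = -14 + 30 = 16 dBV.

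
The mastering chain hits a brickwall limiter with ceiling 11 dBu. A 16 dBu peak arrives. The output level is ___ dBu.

A brickwall limiter is an ∞:1 compressor: any input above the ceiling is clamped to 11 dBu.

11 dBu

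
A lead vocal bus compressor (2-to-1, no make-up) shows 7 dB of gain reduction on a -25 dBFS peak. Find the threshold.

-39 dBFS

Input is 14 dB above T (since output overshoot × R = input overshoot: (-32 − T)·2 = -25 − T gives T = -39 dBFS).
Check: -39 + (-25 − (-39))/2 = -39 + 7 = -32 dBFS. ✓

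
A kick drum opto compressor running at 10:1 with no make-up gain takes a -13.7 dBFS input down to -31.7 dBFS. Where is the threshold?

-33.7 dBFS

Let T be the threshold. Output overshoot = (input overshoot)/R, so -31.7 − T = (-13.7 − T)/10.
10·(-31.7 − T) = -13.7 − T → 9·T = -317 − (-13.7) = -303.3.
T = -303.3/9 = -33.7 dBFS.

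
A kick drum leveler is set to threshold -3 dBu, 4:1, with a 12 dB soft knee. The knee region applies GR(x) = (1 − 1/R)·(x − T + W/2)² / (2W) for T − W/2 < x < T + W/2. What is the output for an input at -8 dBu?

x − T + W/2 = -8 − (-3) + 6 = 1.
GR = (1 − 1/4) × 1² / 24 = 0.75 × 1 / 24 = 0.03125 dB.
Output = -8 − 0.03125 = -8.03125 dBu.

-8.03125 dBu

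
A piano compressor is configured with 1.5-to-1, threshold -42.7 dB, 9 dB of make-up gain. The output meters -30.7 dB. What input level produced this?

-38.2 dB

Remove make-up: -30.7 − 9 = -39.7 dB.
That's 3 dB above the -42.7 dB threshold.
Input overshoot = R × output overshoot = 4.5 dB → input = -42.7 + 4.5 = -38.2 dB.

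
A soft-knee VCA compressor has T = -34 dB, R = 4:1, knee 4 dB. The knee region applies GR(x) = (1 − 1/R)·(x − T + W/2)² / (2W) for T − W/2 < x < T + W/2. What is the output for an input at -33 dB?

-33.84375 dB

x − T + W/2 = -33 − (-34) + 2 = 3.
GR = (1 − 1/4) × 3² / 8 = 0.75 × 9 / 8 = 0.84375 dB.
Output = -33 − 0.84375 = -33.84375 dB.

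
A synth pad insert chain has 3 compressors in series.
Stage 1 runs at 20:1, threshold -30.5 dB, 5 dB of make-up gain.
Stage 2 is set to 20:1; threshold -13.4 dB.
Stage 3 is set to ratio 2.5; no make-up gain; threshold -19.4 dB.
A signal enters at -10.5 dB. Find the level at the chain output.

Stage 1: overshoot 20 dB → 20/20 = 1 dB → -29.5 dB; +5 dB make-up → -24.5 dB.
Stage 2: -24.5 dB ≤ -13.4 dB, so stage 2 doesn't engage; output -24.5 dB.
Stage 3: below threshold (-24.5 ≤ -19.4); passes unchanged; output -24.5 dB.

-24.5 dB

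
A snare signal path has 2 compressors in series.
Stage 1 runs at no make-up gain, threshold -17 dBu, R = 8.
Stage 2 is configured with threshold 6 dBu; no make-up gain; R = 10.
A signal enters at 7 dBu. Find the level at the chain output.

Stage 1: 7 dBu is 24 dB over -17 dBu; at 8:1 that becomes 3 dB over, giving -14 dBu.
Stage 2: -14 dBu ≤ 6 dBu, so stage 2 doesn't engage; output -14 dBu.

-14 dBu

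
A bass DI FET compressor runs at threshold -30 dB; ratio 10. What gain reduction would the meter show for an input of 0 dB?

The signal is 30 dB above threshold.
A 10:1 ratio leaves 3 dB of that excess.
GR = overshoot in − overshoot out = 30 − 3 = 27 dB.

27 dB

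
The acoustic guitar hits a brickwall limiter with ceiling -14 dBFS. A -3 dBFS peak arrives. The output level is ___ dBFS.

The limiter clamps the peak to its -14 dBFS ceiling.

-14 dBFS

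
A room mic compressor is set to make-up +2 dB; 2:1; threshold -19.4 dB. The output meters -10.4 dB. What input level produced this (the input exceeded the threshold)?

-5.4 dB

Remove make-up: -10.4 − 2 = -12.4 dB.
The compressed level sits -12.4 − (-19.4) = 7 dB over threshold.
Before 2:1 compression the overshoot was 7 × 2 = 14 dB, so input = -19.4 + 14 = -5.4 dB.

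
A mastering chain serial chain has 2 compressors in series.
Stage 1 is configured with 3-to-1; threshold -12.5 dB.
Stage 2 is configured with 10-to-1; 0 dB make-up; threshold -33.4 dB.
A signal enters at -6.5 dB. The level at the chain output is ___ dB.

Stage 1: -6.5 dB is 6 dB over -12.5 dB; at 3:1 that becomes 2 dB over, giving -10.5 dB.
Stage 2: -10.5 dB is 22.9 dB over -33.4 dB; at 10:1 that becomes 2.29 dB over, giving -31.11 dB.

-31.11 dB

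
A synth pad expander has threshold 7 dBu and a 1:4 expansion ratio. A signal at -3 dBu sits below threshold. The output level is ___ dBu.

Below threshold, a 1:4 expander applies gain = (4−1)×(T − x) of attenuation.
(4−1) × 10 = 30 dB, so output = -3 − 30 = -33 dBu.

-33 dBu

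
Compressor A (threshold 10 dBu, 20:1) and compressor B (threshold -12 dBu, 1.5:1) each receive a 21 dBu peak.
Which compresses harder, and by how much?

A: overshoot 11 dB → output overshoot 0.55 dB → GR 10.45 dB.
B: overshoot 33 dB → output overshoot 22 dB → GR 11 dB.
Difference: 0.55 dB in favour of B.

B, by 0.55 dB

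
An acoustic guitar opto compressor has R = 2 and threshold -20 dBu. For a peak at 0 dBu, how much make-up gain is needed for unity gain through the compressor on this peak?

10 dB

The peak compresses to -20 + 20/2 = -10 dBu.
To reach 0 dBu requires 0 − (-10) = 10 dB of make-up.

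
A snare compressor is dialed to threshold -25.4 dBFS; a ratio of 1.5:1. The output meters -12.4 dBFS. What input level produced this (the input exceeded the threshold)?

That's 13 dB above the -25.4 dBFS threshold.
Input overshoot = R × output overshoot = 19.5 dB → input = -25.4 + 19.5 = -5.9 dBFS.

-5.9 dBFS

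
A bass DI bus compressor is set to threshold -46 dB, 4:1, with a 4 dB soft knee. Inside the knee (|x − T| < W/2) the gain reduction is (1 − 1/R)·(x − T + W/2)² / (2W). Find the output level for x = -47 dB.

-47.09375 dB

x − T + W/2 = -47 − (-46) + 2 = 1.
GR = (1 − 1/4) × 1² / 8 = 0.75 × 1 / 8 = 0.09375 dB.
Output = -47 − 0.09375 = -47.09375 dB.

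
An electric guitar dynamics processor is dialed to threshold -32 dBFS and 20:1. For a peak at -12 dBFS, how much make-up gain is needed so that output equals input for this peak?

19 dB

Overshoot 20 dB → 20/20 = 1 dB after compression, so the compressed level is -32 + 1 = -31 dBFS.
Make-up = target − compressed = -12 − (-31) = 19 dB.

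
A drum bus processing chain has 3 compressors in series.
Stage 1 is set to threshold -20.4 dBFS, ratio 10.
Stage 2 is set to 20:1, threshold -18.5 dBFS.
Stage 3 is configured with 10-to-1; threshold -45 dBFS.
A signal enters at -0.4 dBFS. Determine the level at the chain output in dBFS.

Stage 1: overshoot 20 dB → 20/10 = 2 dB → -18.4 dBFS.
Stage 2: -18.4 dBFS is 0.1 dB over -18.5 dBFS; at 20:1 that becomes 0.005 dB over, giving -18.495 dBFS.
Stage 3: 26.505 dB above -45 dBFS, reduced 10:1 to 2.6505 dB above → -42.3495 dBFS.

-42.3495 dBFS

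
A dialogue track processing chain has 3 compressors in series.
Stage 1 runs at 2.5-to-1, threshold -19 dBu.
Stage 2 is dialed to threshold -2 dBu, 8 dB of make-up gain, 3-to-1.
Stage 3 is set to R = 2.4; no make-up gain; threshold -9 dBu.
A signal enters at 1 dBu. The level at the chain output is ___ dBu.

Stage 1: 1 dBu is 20 dB over -19 dBu; at 2.5:1 that becomes 8 dB over, giving -11 dBu.
Stage 2: -11 dBu is at or below the -2 dBu threshold — no compression; make-up brings it to -3 dBu.
Stage 3: overshoot 6 dB → 6/2.4 = 2.5 dB → -6.5 dBu.

-6.5 dBu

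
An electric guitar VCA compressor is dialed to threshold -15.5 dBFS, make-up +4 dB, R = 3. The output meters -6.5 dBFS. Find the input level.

Stripping the +4 dB make-up gives -10.5 dBFS at the gain stage.
The compressed level sits -10.5 − (-15.5) = 5 dB over threshold.
Before 3:1 compression the overshoot was 5 × 3 = 15 dB, so input = -15.5 + 15 = -0.5 dBFS.

-0.5 dBFS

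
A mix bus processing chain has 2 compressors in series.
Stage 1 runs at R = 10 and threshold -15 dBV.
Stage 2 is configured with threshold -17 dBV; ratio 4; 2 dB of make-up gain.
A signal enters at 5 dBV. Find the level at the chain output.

-14 dBV

Stage 1: 20 dB above -15 dBV, reduced 10:1 to 2 dB above → -13 dBV.
Stage 2: overshoot 4 dB → 4/4 = 1 dB → -16 dBV; +2 dB make-up → -14 dBV.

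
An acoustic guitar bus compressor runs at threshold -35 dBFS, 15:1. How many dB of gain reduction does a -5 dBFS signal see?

Overshoot = -5 − (-35) = 30 dB.
At 15:1, output sits 30/15 = 2 dB above threshold.
So the signal is attenuated by 30 − 2 = 28 dB.

28 dB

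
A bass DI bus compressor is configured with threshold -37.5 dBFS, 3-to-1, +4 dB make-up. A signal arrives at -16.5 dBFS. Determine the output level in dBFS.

The input is 21 dB above the -37.5 dBFS threshold.
3:1 compression reduces that to 21/3 = 7 dB over.
Output = -37.5 + 7 = -30.5 dBFS; make-up adds 4 dB, giving -26.5 dBFS.

-26.5 dBFS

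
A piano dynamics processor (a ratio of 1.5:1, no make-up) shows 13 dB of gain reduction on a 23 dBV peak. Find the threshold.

Input is 39 dB above T (since output overshoot × R = input overshoot: (10 − T)·1.5 = 23 − T gives T = -16 dBV).
Check: -16 + (23 − (-16))/1.5 = -16 + 26 = 10 dBV. ✓

-16 dBV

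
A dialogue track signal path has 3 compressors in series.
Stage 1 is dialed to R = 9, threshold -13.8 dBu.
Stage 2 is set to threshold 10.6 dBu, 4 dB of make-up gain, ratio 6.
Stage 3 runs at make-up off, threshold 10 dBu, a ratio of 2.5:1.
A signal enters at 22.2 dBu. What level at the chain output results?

Stage 1: overshoot 36 dB → 36/9 = 4 dB → -9.8 dBu.
Stage 2: -9.8 dBu ≤ 10.6 dBu, so stage 2 doesn't engage; make-up brings it to -5.8 dBu.
Stage 3: below threshold (-5.8 ≤ 10); passes unchanged; output -5.8 dBu.

-5.8 dBu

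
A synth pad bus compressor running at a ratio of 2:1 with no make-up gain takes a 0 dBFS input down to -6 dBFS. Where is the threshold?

-12 dBFS

Input is 12 dB above T (since output overshoot × R = input overshoot: (-6 − T)·2 = 0 − T gives T = -12 dBFS).
Check: -12 + (0 − (-12))/2 = -12 + 6 = -6 dBFS. ✓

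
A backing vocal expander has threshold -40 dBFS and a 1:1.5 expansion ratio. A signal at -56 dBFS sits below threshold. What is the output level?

-64 dBFS

Undershoot = (-40) − (-56) = 16 dB.
At 1:1.5, that expands to 24 dB under threshold.
Output = -40 − 24 = -64 dBFS.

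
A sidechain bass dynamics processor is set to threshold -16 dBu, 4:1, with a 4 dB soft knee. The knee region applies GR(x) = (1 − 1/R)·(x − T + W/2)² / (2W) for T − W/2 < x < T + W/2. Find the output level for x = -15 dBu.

x − T + W/2 = -15 − (-16) + 2 = 3.
GR = (1 − 1/4) × 3² / 8 = 0.75 × 9 / 8 = 0.84375 dB.
Output = -15 − 0.84375 = -15.84375 dBu.

-15.84375 dBu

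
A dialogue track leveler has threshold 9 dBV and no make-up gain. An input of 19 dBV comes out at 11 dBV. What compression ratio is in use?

Input overshoot = 19 − 9 = 10 dB; output overshoot = 11 − 9 = 2 dB.
Ratio = 10 / 2 = 5.

5:1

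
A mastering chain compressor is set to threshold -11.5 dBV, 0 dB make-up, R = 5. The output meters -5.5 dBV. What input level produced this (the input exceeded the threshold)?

That's 6 dB above the -11.5 dBV threshold.
Input overshoot = R × output overshoot = 30 dB → input = -11.5 + 30 = 18.5 dBV.

18.5 dBV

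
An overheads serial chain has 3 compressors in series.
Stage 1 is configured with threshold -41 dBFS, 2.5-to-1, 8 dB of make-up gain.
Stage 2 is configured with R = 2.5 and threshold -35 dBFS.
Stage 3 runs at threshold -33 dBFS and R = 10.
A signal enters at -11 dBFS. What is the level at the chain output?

-32.64 dBFS

Stage 1: 30 dB above -41 dBFS, reduced 2.5:1 to 12 dB above → -29 dBFS; +8 dB make-up → -21 dBFS.
Stage 2: -21 dBFS is 14 dB over -35 dBFS; at 2.5:1 that becomes 5.6 dB over, giving -29.4 dBFS.
Stage 3: 3.6 dB above -33 dBFS, reduced 10:1 to 0.36 dB above → -32.64 dBFS.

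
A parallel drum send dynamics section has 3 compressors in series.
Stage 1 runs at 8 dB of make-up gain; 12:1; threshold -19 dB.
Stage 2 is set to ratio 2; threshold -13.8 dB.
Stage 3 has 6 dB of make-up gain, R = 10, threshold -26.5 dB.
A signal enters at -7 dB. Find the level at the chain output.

-19.04 dB

Stage 1: overshoot 12 dB → 12/12 = 1 dB → -18 dB; +8 dB make-up → -10 dB.
Stage 2: overshoot 3.8 dB → 3.8/2 = 1.9 dB → -11.9 dB.
Stage 3: 14.6 dB above -26.5 dB, reduced 10:1 to 1.46 dB above → -25.04 dB; +6 dB make-up → -19.04 dB.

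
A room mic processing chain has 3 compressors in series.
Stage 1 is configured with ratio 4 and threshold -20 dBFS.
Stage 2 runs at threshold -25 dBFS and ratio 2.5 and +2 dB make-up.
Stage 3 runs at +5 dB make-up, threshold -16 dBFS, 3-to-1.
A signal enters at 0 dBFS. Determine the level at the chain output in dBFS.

-14 dBFS

Stage 1: 0 dBFS is 20 dB over -20 dBFS; at 4:1 that becomes 5 dB over, giving -15 dBFS.
Stage 2: overshoot 10 dB → 10/2.5 = 4 dB → -21 dBFS; +2 dB make-up → -19 dBFS.
Stage 3: -19 dBFS is at or below the -16 dBFS threshold — no compression; make-up brings it to -14 dBFS.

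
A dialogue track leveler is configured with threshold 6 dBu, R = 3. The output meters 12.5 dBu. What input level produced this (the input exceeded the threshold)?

25.5 dBu

The compressed level sits 12.5 − 6 = 6.5 dB over threshold.
Input overshoot = R × output overshoot = 19.5 dB → input = 6 + 19.5 = 25.5 dBu.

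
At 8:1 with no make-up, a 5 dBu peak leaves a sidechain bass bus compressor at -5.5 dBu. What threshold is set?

Input is 12 dB above T (since output overshoot × R = input overshoot: (-5.5 − T)·8 = 5 − T gives T = -7 dBu).
Check: -7 + (5 − (-7))/8 = -7 + 1.5 = -5.5 dBu. ✓

-7 dBu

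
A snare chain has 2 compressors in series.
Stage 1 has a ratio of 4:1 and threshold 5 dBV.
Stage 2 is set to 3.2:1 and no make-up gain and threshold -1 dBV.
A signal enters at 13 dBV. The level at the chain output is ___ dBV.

Stage 1: 8 dB above 5 dBV, reduced 4:1 to 2 dB above → 7 dBV.
Stage 2: overshoot 8 dB → 8/3.2 = 2.5 dB → 1.5 dBV.

1.5 dBV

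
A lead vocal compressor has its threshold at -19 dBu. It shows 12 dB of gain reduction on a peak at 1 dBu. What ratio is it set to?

2.5:1

Input overshoot = 1 − (-19) = 20 dB.
Output overshoot = 20 − 12 = 8 dB.
Ratio = input overshoot / output overshoot = 20 / 8 = 2.5.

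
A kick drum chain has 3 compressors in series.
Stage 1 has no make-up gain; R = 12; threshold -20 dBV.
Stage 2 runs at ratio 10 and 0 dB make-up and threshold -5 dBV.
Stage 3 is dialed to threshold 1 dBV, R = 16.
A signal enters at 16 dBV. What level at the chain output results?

Stage 1: 16 dBV is 36 dB over -20 dBV; at 12:1 that becomes 3 dB over, giving -17 dBV.
Stage 2: -17 dBV ≤ -5 dBV, so stage 2 doesn't engage; output -17 dBV.
Stage 3: -17 dBV ≤ 1 dBV, so stage 3 doesn't engage; output -17 dBV.

-17 dBV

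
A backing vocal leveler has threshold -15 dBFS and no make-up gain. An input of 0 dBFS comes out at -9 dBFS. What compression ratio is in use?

2.5:1

Input overshoot = 0 − (-15) = 15 dB; output overshoot = -9 − (-15) = 6 dB.
Ratio = 15 / 6 = 2.5.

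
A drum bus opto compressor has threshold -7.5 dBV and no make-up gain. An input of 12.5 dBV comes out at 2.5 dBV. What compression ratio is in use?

2:1

Input overshoot = 12.5 − (-7.5) = 20 dB; output overshoot = 2.5 − (-7.5) = 10 dB.
Ratio = 20 / 10 = 2.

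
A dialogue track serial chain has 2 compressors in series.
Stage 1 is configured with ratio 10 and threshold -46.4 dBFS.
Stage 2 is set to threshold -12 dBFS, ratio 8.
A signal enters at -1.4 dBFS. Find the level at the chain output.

-41.9 dBFS

Stage 1: 45 dB above -46.4 dBFS, reduced 10:1 to 4.5 dB above → -41.9 dBFS.
Stage 2: -41.9 dBFS ≤ -12 dBFS, so stage 2 doesn't engage; output -41.9 dBFS.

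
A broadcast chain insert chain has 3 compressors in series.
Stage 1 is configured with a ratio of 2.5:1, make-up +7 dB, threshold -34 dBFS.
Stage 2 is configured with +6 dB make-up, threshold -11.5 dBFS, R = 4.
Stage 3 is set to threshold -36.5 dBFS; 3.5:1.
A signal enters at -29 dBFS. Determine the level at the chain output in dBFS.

-31.5 dBFS

Stage 1: overshoot 5 dB → 5/2.5 = 2 dB → -32 dBFS; +7 dB make-up → -25 dBFS.
Stage 2: -25 dBFS is at or below the -11.5 dBFS threshold — no compression; make-up brings it to -19 dBFS.
Stage 3: overshoot 17.5 dB → 17.5/3.5 = 5 dB → -31.5 dBFS.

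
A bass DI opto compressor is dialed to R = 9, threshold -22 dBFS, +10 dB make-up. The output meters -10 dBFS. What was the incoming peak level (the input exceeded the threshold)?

-4 dBFS

Remove make-up: -10 − 10 = -20 dBFS.
Post-compression overshoot = -20 − (-22) = 2 dB.
Input overshoot = R × output overshoot = 18 dB → input = -22 + 18 = -4 dBFS.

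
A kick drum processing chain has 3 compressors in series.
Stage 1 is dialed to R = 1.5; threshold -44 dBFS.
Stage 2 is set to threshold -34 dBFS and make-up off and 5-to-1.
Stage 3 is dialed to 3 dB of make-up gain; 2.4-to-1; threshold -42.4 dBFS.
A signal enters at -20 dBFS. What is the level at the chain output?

-35.4 dBFS

Stage 1: 24 dB above -44 dBFS, reduced 1.5:1 to 16 dB above → -28 dBFS.
Stage 2: -28 dBFS is 6 dB over -34 dBFS; at 5:1 that becomes 1.2 dB over, giving -32.8 dBFS.
Stage 3: 9.6 dB above -42.4 dBFS, reduced 2.4:1 to 4 dB above → -38.4 dBFS; +3 dB make-up → -35.4 dBFS.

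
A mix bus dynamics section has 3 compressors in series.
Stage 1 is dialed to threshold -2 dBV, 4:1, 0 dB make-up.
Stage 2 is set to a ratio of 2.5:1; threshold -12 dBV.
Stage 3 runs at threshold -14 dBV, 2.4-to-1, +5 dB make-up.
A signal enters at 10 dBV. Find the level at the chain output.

-6 dBV

Stage 1: overshoot 12 dB → 12/4 = 3 dB → 1 dBV.
Stage 2: overshoot 13 dB → 13/2.5 = 5.2 dB → -6.8 dBV.
Stage 3: overshoot 7.2 dB → 7.2/2.4 = 3 dB → -11 dBV; +5 dB make-up → -6 dBV.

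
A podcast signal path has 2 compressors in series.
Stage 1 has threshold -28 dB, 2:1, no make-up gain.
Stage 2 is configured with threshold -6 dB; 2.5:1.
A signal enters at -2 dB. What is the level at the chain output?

Stage 1: -2 dB is 26 dB over -28 dB; at 2:1 that becomes 13 dB over, giving -15 dB.
Stage 2: -15 dB ≤ -6 dB, so stage 2 doesn't engage; output -15 dB.

-15 dB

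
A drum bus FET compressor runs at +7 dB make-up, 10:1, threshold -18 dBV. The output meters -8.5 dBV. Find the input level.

7 dBV

Remove make-up: -8.5 − 7 = -15.5 dBV.
Post-compression overshoot = -15.5 − (-18) = 2.5 dB.
Undo the ratio: input overshoot = 2.5 × 10 = 25 dB, giving input = 7 dBV.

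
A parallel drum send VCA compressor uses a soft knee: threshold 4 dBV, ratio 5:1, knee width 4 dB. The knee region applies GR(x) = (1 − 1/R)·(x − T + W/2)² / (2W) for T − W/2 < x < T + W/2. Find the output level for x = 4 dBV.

3.6 dBV

x − T + W/2 = 4 − 4 + 2 = 2.
GR = (1 − 1/5) × 2² / 8 = 0.8 × 4 / 8 = 0.4 dB.
Output = 4 − 0.4 = 3.6 dBV.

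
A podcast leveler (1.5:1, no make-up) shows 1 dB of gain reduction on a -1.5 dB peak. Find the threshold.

-4.5 dB

Gain reduction = -1.5 − (-2.5) = 1 dB; output overshoot = GR / (R − 1) = 1 / 0.5 = 2 dB.
Threshold = output − output overshoot = -2.5 − 2 = -4.5 dB.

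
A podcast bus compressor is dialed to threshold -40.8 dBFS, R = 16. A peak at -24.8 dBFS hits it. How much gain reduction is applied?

15 dB

The signal is 16 dB above threshold.
A 16:1 ratio leaves 1 dB of that excess.
GR = overshoot in − overshoot out = 16 − 1 = 15 dB.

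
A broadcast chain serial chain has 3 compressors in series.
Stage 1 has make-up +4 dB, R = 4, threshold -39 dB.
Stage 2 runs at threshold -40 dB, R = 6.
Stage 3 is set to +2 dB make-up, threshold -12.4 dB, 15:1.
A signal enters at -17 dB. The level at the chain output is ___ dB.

-36.25 dB

Stage 1: overshoot 22 dB → 22/4 = 5.5 dB → -33.5 dB; +4 dB make-up → -29.5 dB.
Stage 2: overshoot 10.5 dB → 10.5/6 = 1.75 dB → -38.25 dB.
Stage 3: below threshold (-38.25 ≤ -12.4); passes unchanged; make-up brings it to -36.25 dB.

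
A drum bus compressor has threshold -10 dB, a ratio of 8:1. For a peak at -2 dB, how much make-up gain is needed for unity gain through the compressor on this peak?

7 dB

Without make-up, output = threshold + overshoot/8 = -10 + 1 = -9 dB.
Gap to target: 7 dB.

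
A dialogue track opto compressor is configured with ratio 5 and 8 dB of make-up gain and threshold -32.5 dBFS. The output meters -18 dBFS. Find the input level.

Before make-up, the level was -18 − 8 = -26 dBFS.
Post-compression overshoot = -26 − (-32.5) = 6.5 dB.
Undo the ratio: input overshoot = 6.5 × 5 = 32.5 dB, giving input = 0 dBFS.

0 dBFS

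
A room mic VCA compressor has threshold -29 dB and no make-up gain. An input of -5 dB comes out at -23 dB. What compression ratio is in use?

4:1

Input overshoot = -5 − (-29) = 24 dB; output overshoot = -23 − (-29) = 6 dB.
Ratio = 24 / 6 = 4.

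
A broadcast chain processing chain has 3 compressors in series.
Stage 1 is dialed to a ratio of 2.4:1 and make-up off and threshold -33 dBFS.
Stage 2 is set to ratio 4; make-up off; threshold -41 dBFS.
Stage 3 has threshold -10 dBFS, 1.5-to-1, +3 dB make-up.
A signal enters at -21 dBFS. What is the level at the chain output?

Stage 1: -21 dBFS is 12 dB over -33 dBFS; at 2.4:1 that becomes 5 dB over, giving -28 dBFS.
Stage 2: -28 dBFS is 13 dB over -41 dBFS; at 4:1 that becomes 3.25 dB over, giving -37.75 dBFS.
Stage 3: -37.75 dBFS is at or below the -10 dBFS threshold — no compression; make-up brings it to -34.75 dBFS.

-34.75 dBFS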